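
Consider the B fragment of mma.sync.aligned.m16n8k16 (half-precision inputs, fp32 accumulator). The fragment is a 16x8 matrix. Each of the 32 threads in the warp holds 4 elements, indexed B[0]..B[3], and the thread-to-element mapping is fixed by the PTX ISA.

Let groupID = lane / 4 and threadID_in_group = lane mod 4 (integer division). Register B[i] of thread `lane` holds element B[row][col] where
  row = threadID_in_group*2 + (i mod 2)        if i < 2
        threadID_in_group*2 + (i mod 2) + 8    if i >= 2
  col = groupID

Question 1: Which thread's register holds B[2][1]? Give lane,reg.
5,0

c=1→G=1  r=2→rhi=0,T=1,p=0
L=1*4+1=5  i=0*2+0=0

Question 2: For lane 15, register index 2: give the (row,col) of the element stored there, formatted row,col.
lane 15->15/4=3, 15 mod 4=3
i=2  r:2·3+0+8->14  c:3

14,3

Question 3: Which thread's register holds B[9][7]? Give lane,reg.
c=7⇒gr=7  r=9⇒Rb=1,th=0,odd=1
L=7*4+0=28  i=1*2+1=3

28,3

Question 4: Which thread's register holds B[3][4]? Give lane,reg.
17,1

c: 4->gid=4  r: 3->r8=0,tid=1,i&1=1
L=4*4+1=17  i=0*2+1=1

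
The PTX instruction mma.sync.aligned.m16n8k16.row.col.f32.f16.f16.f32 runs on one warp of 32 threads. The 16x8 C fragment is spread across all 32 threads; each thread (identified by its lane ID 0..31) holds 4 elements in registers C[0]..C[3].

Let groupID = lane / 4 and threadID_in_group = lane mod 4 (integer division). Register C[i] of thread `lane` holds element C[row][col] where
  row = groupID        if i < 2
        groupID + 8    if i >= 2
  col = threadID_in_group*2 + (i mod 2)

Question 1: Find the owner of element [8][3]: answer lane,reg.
r=8→G=0,rhi=1  c=3→T=1,p=1
L=0*4+1=1  i=1*2+1=3

1,3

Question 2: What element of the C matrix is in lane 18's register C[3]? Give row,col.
12,5

18: grp=4,tig=2
[3] (4+8,2*2+1) = (12,5)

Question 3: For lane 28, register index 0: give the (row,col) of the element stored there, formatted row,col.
28: gid=7,tid=0
[0] (7+0,0*2+0) = (7,0)

7,0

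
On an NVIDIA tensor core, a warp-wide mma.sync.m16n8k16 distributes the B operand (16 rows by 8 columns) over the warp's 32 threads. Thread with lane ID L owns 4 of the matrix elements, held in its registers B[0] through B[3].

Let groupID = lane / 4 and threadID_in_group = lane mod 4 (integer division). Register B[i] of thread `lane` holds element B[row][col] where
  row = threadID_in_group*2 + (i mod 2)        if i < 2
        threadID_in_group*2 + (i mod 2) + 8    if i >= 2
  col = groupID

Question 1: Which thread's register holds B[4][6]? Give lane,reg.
c=6->g=6  r=4->rb=0,t=2,b0=0
L=6*4+2=26  i=0*2+0=0

26,0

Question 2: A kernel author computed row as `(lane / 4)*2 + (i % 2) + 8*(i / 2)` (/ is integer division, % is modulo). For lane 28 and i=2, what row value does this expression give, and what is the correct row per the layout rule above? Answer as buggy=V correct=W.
buggy=22 correct=8

`(lane / 4)*2 + (i % 2) + 8*(i / 2)`[28,2]=>22
lane 28: grp=7 (28/4), tig=0 (28%4)
i=2: r=0*2+0+8=8, c=grp=7
row: 22 vs 8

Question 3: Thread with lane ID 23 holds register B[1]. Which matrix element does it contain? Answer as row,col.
7,5

23: gid=5,tid=3
[1] (3*2+1+0,5) = (7,5)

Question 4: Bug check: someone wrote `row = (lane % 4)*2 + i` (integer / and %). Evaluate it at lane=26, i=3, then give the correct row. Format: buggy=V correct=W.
`(lane % 4)*2 + i`[26,3]->7
lane 26: g=6 (26/4), t=2 (26%4)
i=3: r=2*2+1+8=13, c=g=6
row: 7 vs 13

buggy=7 correct=13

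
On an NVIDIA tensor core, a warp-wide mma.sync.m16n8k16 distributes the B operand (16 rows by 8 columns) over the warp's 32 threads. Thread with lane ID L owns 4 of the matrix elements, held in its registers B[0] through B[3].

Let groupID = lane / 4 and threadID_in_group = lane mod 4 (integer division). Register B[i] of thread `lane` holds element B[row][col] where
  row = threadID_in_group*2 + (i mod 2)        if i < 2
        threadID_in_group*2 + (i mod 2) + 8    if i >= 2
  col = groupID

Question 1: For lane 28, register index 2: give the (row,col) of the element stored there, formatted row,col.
lane 28: grp=7 (28/4), tig=0 (28%4)
i=2: r=0*2+0+8=8, c=grp=7

8,7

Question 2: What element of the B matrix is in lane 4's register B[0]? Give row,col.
0,1

lane 4: grp=1 (4/4), tig=0 (4%4)
i=0: r=0*2+0+0=0, c=grp=1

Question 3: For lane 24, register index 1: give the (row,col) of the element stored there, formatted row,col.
L=24->gid=24>>2=6, tid=24&3=0
[1]->row 0·2+1+0=1  col gid=6

1,6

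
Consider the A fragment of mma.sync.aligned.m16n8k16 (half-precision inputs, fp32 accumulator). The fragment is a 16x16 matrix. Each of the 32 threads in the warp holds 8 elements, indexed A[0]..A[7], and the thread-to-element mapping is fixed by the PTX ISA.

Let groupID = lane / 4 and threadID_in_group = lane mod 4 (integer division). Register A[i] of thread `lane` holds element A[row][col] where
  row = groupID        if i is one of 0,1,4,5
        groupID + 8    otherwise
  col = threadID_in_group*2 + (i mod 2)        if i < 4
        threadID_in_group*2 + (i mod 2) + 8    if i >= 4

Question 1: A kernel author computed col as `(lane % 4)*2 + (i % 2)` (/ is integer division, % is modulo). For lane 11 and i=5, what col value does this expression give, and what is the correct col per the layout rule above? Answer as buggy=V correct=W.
`(lane % 4)*2 + (i % 2)`[11,5]->7
L=11->gid=11>>2=2, tid=11&3=3
[5]->row 2+0=2  col 3·2+1+8=15
col: 7 vs 15

buggy=7 correct=15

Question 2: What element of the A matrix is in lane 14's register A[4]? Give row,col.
3,12

lane 14->14/4=3, 14 mod 4=2
i=4  r:3+0->3  c:2·2+0+8->12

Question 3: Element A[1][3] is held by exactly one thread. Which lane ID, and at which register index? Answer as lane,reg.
r=1⇒gr=1,Rb=0  c=3⇒Cb=0,th=1,odd=1
L=1*4+1=5  i=0*4+0*2+1=1

5,1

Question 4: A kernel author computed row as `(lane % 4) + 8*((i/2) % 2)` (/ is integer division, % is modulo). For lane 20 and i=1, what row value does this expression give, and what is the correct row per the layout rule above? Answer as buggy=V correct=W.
buggy=0 correct=5

`(lane % 4) + 8*((i/2) % 2)`[20,1]=>0
lane 20=>20/4=5, 20 mod 4=0
i=1  r:5+0=>5  c:2·0+1+0=>1
row: 0 vs 5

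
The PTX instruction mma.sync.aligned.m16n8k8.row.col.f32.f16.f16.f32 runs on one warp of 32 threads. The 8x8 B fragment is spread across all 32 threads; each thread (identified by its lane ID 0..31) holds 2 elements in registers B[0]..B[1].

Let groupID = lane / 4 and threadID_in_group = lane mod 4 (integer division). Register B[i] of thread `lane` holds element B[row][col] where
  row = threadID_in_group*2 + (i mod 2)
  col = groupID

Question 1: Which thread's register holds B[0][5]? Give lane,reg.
c=5→G=5  r=0→T=0,p=0
L=5*4+0=20  i=0=0

20,0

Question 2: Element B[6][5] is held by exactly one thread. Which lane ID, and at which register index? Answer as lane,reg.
c=5→G=5  r=6→T=3,p=0
L=5*4+3=23  i=0=0

23,0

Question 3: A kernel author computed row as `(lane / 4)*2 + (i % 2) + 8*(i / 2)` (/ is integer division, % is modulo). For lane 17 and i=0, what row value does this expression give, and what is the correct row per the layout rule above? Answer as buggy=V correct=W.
buggy=8 correct=2

`(lane / 4)*2 + (i % 2) + 8*(i / 2)`[17,0]->8
lane 17: g=4 (17/4), t=1 (17%4)
i=0: r=1*2+0=2, c=g=4
row: 8 vs 2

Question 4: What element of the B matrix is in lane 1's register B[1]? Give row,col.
lane 1=>1/4=0, 1 mod 4=1
i=1  r:2·1+1=>3  c:0

3,0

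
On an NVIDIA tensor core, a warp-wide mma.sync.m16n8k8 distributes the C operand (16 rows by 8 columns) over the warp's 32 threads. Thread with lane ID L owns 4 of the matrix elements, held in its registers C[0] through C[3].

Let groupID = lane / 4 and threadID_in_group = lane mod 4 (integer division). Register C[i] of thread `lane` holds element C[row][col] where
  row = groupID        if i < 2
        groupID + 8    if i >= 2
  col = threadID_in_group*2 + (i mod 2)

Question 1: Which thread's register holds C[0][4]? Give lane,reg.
2,0

r=0⇒gr=0,Rb=0  c=4⇒th=2,odd=0
L=0*4+2=2  i=0*2+0=0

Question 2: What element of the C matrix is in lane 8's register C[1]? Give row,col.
2,1

8: gr=2,th=0
[1] (2+0,0*2+1) = (2,1)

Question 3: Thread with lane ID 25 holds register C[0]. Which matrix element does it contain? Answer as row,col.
25: G=6,T=1
[0] (6+0,1*2+0) = (6,2)

6,2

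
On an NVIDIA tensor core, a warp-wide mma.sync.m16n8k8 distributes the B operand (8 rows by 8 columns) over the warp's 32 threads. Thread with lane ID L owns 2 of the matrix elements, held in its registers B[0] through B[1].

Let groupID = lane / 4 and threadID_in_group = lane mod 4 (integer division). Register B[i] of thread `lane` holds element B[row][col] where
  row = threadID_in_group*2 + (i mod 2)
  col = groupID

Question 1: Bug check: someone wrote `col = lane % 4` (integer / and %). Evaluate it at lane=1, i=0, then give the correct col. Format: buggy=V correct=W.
`lane % 4`[1,0]⇒1
lane 1⇒1/4=0, 1 mod 4=1
i=0  r:2·1+0⇒2  c:0
col: 1 vs 0

buggy=1 correct=0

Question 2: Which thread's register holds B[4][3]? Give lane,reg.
c=3⇒gr=3  r=4⇒th=2,odd=0
L=3*4+2=14  i=0=0

14,0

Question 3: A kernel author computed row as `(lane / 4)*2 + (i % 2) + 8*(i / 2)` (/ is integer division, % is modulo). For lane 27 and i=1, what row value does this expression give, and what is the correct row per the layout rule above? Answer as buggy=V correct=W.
`(lane / 4)*2 + (i % 2) + 8*(i / 2)`[27,1]->13
27: g=6,t=3
[1] (3*2+1,6) = (7,6)
row: 13 vs 7

buggy=13 correct=7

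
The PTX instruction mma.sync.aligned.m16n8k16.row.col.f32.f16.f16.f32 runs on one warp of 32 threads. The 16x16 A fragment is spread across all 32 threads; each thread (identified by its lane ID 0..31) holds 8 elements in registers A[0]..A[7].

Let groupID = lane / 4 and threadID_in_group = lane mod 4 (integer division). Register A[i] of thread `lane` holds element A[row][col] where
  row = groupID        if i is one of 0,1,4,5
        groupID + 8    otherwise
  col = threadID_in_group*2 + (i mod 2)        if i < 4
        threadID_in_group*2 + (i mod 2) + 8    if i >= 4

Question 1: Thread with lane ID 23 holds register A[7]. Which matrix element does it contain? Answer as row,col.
lane 23: g=5 (23/4), t=3 (23%4)
i=7: r=5+8=13, c=3*2+1+8=15

13,15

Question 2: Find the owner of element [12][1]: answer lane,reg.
16,3

r: 12->gid=4,r8=1  c: 1->c8=0,tid=0,i&1=1
L=4*4+0=16  i=0*4+1*2+1=3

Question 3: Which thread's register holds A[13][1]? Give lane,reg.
20,3

r: 13->gid=5,r8=1  c: 1->c8=0,tid=0,i&1=1
L=5*4+0=20  i=0*4+1*2+1=3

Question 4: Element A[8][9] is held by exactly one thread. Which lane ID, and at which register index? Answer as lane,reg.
r: 8->gid=0,r8=1  c: 9->c8=1,tid=0,i&1=1
L=0*4+0=0  i=1*4+1*2+1=7

0,7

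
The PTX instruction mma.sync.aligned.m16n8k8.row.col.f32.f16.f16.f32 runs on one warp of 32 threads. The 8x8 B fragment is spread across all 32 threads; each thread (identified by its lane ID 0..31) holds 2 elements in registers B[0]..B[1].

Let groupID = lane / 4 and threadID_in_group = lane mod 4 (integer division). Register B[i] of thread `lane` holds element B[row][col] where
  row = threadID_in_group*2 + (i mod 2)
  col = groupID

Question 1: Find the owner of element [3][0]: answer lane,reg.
1,1

c=0->g=0  r=3->t=1,b0=1
L=0*4+1=1  i=1=1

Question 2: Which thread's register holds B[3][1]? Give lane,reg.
c=1->g=1  r=3->t=1,b0=1
L=1*4+1=5  i=1=1

5,1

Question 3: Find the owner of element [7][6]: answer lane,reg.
c:6=>grp=6  r:7=>tig=3,lo=1
L=6*4+3=27  i=1=1

27,1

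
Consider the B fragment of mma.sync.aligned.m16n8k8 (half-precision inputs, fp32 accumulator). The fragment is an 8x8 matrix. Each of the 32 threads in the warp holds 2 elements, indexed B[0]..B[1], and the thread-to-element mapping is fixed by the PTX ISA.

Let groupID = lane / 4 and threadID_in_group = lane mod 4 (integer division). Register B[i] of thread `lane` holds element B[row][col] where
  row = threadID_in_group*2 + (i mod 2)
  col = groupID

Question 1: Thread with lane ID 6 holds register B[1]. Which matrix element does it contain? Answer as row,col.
5,1

L=6=>grp=6>>2=1, tig=6&3=2
[1]=>row 2·2+1=5  col grp=1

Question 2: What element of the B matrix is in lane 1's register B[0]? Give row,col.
2,0

L=1⇒gr=1>>2=0, th=1&3=1
[0]⇒row 1·2+0=2  col gr=0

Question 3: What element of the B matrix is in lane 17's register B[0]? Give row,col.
lane 17->17/4=4, 17 mod 4=1
i=0  r:2·1+0->2  c:4

2,4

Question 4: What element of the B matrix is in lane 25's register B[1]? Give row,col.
3,6

L=25->gid=25>>2=6, tid=25&3=1
[1]->row 1·2+1=3  col gid=6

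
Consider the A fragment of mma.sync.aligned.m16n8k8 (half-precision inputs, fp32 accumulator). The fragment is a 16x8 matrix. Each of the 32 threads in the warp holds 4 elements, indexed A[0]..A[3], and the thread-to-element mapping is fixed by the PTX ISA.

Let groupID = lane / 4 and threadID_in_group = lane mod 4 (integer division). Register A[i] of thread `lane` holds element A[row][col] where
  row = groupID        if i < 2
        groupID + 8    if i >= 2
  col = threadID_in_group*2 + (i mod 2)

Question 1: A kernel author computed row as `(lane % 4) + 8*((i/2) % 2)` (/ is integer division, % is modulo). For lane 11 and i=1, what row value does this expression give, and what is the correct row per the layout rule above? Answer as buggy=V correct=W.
buggy=3 correct=2

`(lane % 4) + 8*((i/2) % 2)`[11,1]->3
11: gid=2,tid=3
[1] (2+0,3*2+1) = (2,7)
row: 3 vs 2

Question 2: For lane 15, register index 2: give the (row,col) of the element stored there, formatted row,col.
11,6

lane 15→15/4=3, 15 mod 4=3
i=2  r:3+8→11  c:2·3+0→6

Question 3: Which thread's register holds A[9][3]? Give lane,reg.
5,3

r: 9->gid=1,r8=1  c: 3->tid=1,i&1=1
L=1*4+1=5  i=1*2+1=3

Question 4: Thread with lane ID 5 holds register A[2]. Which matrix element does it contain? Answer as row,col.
9,2

lane 5→5/4=1, 5 mod 4=1
i=2  r:1+8→9  c:2·1+0→2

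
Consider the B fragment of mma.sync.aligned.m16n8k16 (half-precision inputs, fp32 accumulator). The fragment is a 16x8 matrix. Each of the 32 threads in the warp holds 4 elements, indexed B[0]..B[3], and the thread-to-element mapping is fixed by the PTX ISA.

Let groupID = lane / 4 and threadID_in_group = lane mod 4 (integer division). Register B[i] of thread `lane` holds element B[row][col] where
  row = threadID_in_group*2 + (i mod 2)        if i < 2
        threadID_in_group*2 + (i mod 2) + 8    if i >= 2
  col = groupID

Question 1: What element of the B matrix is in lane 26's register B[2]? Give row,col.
26: g=6,t=2
[2] (2*2+0+8,6) = (12,6)

12,6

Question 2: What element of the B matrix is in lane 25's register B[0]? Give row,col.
2,6

lane 25: grp=6 (25/4), tig=1 (25%4)
i=0: r=1*2+0+0=2, c=grp=6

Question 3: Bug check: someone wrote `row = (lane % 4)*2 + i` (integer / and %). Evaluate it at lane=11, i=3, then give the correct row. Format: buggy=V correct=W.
buggy=9 correct=15

`(lane % 4)*2 + i`[11,3]→9
L=11→G=11>>2=2, T=11&3=3
[3]→row 3·2+1+8=15  col G=2
row: 9 vs 15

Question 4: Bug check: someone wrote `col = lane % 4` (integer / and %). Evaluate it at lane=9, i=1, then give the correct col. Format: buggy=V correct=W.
`lane % 4`[9,1]=>1
lane 9: grp=2 (9/4), tig=1 (9%4)
i=1: r=1*2+1+0=3, c=grp=2
col: 1 vs 2

buggy=1 correct=2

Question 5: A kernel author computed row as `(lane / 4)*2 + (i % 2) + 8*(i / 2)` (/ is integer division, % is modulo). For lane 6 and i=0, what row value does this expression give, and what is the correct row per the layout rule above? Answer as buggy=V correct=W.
`(lane / 4)*2 + (i % 2) + 8*(i / 2)`[6,0]=>2
lane 6=>6/4=1, 6 mod 4=2
i=0  r:2·2+0+0=>4  c:1
row: 2 vs 4

buggy=2 correct=4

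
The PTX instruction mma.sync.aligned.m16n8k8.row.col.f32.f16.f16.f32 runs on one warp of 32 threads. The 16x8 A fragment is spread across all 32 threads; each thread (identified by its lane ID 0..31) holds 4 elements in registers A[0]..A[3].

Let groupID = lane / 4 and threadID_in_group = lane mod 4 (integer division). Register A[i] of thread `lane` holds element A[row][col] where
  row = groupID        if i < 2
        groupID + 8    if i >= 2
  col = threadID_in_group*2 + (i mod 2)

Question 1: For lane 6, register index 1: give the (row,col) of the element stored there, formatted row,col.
1,5

lane 6: g=1 (6/4), t=2 (6%4)
i=1: r=1+0=1, c=2*2+1=5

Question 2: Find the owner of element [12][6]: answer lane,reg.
r:12=>grp=4,rB=1  c:6=>tig=3,lo=0
L=4*4+3=19  i=1*2+0=2

19,2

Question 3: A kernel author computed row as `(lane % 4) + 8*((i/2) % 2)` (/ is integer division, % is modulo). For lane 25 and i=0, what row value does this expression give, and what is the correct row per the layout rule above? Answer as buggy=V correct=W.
buggy=1 correct=6

`(lane % 4) + 8*((i/2) % 2)`[25,0]→1
lane 25: G=6 (25/4), T=1 (25%4)
i=0: r=6+0=6, c=1*2+0=2
row: 1 vs 6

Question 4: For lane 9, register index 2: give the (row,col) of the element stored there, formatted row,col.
10,2

lane 9: grp=2 (9/4), tig=1 (9%4)
i=2: r=2+8=10, c=1*2+0=2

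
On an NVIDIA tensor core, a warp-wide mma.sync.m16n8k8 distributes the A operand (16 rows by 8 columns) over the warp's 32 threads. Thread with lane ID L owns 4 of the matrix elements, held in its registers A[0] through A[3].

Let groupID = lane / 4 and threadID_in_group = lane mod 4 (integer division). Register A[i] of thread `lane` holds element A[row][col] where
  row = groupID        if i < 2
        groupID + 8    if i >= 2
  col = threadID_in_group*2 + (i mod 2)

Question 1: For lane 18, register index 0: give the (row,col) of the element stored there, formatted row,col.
L=18→G=18>>2=4, T=18&3=2
[0]→row 4+0=4  col 2·2+0=4

4,4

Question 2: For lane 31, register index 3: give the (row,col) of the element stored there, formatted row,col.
lane 31→31/4=7, 31 mod 4=3
i=3  r:7+8→15  c:2·3+1→7

15,7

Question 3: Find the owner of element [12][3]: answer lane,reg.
r: 12->gid=4,r8=1  c: 3->tid=1,i&1=1
L=4*4+1=17  i=1*2+1=3

17,3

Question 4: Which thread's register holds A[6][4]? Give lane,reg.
r=6→G=6,rhi=0  c=4→T=2,p=0
L=6*4+2=26  i=0*2+0=0

26,0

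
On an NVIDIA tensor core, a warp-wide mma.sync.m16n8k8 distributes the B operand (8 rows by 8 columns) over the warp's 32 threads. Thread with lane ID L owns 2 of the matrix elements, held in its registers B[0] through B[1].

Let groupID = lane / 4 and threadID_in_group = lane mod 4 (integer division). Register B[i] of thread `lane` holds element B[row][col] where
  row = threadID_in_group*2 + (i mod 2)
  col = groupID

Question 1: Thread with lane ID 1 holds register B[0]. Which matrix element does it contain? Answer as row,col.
2,0

lane 1->1/4=0, 1 mod 4=1
i=0  r:2·1+0->2  c:0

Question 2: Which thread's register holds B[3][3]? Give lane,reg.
c=3→G=3  r=3→T=1,p=1
L=3*4+1=13  i=1=1

13,1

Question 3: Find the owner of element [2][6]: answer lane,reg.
25,0

c: 6->gid=6  r: 2->tid=1,i&1=0
L=6*4+1=25  i=0=0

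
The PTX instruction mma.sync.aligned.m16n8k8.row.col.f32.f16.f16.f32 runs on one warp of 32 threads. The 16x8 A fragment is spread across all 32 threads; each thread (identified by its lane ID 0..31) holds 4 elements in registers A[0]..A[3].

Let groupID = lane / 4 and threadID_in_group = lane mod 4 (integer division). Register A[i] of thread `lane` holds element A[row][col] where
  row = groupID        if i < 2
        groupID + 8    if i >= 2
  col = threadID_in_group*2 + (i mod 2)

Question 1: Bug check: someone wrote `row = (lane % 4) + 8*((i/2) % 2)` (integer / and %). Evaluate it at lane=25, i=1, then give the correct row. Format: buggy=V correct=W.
`(lane % 4) + 8*((i/2) % 2)`[25,1]⇒1
lane 25⇒25/4=6, 25 mod 4=1
i=1  r:6+0⇒6  c:2·1+1⇒3
row: 1 vs 6

buggy=1 correct=6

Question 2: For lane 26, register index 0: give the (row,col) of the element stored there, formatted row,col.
6,4

L=26⇒gr=26>>2=6, th=26&3=2
[0]⇒row 6+0=6  col 2·2+0=4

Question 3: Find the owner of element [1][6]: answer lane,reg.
r=1→G=1,rhi=0  c=6→T=3,p=0
L=1*4+3=7  i=0*2+0=0

7,0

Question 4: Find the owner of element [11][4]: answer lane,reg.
r=11→G=3,rhi=1  c=4→T=2,p=0
L=3*4+2=14  i=1*2+0=2

14,2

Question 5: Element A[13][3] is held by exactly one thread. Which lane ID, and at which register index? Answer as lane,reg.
r=13⇒gr=5,Rb=1  c=3⇒th=1,odd=1
L=5*4+1=21  i=1*2+1=3

21,3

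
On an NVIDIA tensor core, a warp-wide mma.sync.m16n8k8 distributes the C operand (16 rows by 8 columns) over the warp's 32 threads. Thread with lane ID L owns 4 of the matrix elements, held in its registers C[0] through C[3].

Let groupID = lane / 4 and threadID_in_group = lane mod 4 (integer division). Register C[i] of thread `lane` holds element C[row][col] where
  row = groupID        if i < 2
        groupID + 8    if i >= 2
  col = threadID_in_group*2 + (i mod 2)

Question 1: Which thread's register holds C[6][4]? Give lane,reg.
r=6→G=6,rhi=0  c=4→T=2,p=0
L=6*4+2=26  i=0*2+0=0

26,0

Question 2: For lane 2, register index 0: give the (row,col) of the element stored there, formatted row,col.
lane 2⇒2/4=0, 2 mod 4=2
i=0  r:0+0⇒0  c:2·2+0⇒4

0,4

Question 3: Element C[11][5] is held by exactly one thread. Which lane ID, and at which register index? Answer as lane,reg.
r=11→G=3,rhi=1  c=5→T=2,p=1
L=3*4+2=14  i=1*2+1=3

14,3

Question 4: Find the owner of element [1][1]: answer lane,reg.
4,1

r=1⇒gr=1,Rb=0  c=1⇒th=0,odd=1
L=1*4+0=4  i=0*2+1=1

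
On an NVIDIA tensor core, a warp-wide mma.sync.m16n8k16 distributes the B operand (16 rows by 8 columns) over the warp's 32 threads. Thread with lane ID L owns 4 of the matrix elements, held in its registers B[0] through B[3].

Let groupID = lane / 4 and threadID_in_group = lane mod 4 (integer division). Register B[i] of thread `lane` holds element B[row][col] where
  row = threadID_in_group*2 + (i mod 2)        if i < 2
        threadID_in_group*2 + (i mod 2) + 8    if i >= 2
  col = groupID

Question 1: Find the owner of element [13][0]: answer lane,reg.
2,3

c:0=>grp=0  r:13=>rB=1,tig=2,lo=1
L=0*4+2=2  i=1*2+1=3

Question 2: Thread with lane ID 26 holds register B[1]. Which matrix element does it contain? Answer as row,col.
5,6

26: gr=6,th=2
[1] (2*2+1+0,6) = (5,6)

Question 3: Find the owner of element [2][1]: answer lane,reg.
c: 1->gid=1  r: 2->r8=0,tid=1,i&1=0
L=1*4+1=5  i=0*2+0=0

5,0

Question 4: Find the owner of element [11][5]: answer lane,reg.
21,3

c=5->g=5  r=11->rb=1,t=1,b0=1
L=5*4+1=21  i=1*2+1=3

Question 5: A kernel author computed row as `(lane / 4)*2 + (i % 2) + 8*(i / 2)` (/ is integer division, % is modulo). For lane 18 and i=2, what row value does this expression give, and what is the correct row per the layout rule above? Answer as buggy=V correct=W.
buggy=16 correct=12

`(lane / 4)*2 + (i % 2) + 8*(i / 2)`[18,2]->16
18: gid=4,tid=2
[2] (2*2+0+8,4) = (12,4)
row: 16 vs 12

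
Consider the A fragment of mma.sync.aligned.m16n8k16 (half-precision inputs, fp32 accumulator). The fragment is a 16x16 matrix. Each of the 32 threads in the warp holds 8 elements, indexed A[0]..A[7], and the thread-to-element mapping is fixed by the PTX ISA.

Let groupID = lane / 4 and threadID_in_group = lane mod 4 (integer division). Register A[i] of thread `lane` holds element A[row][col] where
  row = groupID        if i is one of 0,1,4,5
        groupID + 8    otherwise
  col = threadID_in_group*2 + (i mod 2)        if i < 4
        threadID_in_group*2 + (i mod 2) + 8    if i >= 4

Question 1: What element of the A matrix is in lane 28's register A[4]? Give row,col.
lane 28: grp=7 (28/4), tig=0 (28%4)
i=4: r=7+0=7, c=0*2+0+8=8

7,8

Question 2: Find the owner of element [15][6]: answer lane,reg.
r:15=>grp=7,rB=1  c:6=>cB=0,tig=3,lo=0
L=7*4+3=31  i=0*4+1*2+0=2

31,2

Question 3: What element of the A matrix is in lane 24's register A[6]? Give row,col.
14,8

L=24->gid=24>>2=6, tid=24&3=0
[6]->row 6+8=14  col 0·2+0+8=8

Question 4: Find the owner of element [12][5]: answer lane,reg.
r: 12->gid=4,r8=1  c: 5->c8=0,tid=2,i&1=1
L=4*4+2=18  i=0*4+1*2+1=3

18,3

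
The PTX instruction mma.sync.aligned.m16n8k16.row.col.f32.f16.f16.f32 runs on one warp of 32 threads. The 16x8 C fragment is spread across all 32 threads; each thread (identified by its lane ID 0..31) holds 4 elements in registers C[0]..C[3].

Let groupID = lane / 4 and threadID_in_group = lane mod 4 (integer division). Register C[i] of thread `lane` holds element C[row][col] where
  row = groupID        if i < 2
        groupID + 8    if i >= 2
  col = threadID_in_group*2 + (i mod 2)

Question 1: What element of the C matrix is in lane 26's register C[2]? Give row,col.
26: gr=6,th=2
[2] (6+8,2*2+0) = (14,4)

14,4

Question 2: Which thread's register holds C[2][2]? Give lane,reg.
r:2=>grp=2,rB=0  c:2=>tig=1,lo=0
L=2*4+1=9  i=0*2+0=0

9,0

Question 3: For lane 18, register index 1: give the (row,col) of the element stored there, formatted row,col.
4,5

lane 18: g=4 (18/4), t=2 (18%4)
i=1: r=4+0=4, c=2*2+1=5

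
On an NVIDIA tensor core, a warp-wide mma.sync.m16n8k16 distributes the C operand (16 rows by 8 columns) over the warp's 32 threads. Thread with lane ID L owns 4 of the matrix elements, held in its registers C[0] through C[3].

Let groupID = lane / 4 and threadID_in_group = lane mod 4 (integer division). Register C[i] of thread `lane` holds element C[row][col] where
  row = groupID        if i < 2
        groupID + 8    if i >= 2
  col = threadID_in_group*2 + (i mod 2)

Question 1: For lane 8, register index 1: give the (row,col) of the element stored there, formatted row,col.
lane 8: grp=2 (8/4), tig=0 (8%4)
i=1: r=2+0=2, c=0*2+1=1

2,1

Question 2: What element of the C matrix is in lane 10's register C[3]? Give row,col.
10,5

10: gid=2,tid=2
[3] (2+8,2*2+1) = (10,5)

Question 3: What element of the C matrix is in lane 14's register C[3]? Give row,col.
11,5

lane 14: gr=3 (14/4), th=2 (14%4)
i=3: r=3+8=11, c=2*2+1=5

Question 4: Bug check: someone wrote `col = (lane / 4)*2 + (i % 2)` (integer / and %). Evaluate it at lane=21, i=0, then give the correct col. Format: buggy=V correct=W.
buggy=10 correct=2

`(lane / 4)*2 + (i % 2)`[21,0]→10
21: G=5,T=1
[0] (5+0,1*2+0) = (5,2)
col: 10 vs 2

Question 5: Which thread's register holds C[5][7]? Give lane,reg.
r:5=>grp=5,rB=0  c:7=>tig=3,lo=1
L=5*4+3=23  i=0*2+1=1

23,1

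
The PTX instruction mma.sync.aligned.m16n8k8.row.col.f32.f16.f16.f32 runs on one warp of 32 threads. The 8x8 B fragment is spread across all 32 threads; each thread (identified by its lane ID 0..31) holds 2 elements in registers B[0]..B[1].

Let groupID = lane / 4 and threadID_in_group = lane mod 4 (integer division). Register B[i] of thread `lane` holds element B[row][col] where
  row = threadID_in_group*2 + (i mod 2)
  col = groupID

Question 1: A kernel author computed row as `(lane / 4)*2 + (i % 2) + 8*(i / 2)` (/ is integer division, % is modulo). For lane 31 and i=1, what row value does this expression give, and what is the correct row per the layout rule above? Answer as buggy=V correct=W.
`(lane / 4)*2 + (i % 2) + 8*(i / 2)`[31,1]->15
L=31->gid=31>>2=7, tid=31&3=3
[1]->row 3·2+1=7  col gid=7
row: 15 vs 7

buggy=15 correct=7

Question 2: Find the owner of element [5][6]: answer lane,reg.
26,1

c=6->g=6  r=5->t=2,b0=1
L=6*4+2=26  i=1=1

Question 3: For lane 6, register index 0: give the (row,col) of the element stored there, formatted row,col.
L=6->gid=6>>2=1, tid=6&3=2
[0]->row 2·2+0=4  col gid=1

4,1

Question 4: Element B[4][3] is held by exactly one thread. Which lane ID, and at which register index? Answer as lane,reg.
c:3=>grp=3  r:4=>tig=2,lo=0
L=3*4+2=14  i=0=0

14,0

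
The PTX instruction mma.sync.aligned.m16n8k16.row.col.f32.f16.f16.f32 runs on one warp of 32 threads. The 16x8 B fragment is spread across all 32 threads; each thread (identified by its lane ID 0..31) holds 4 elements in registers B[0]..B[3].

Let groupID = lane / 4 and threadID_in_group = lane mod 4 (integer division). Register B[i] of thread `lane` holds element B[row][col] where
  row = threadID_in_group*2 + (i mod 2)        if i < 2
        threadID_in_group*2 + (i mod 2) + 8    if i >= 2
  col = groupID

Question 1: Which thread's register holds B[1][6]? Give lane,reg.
c=6→G=6  r=1→rhi=0,T=0,p=1
L=6*4+0=24  i=0*2+1=1

24,1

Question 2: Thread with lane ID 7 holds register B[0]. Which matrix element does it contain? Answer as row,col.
lane 7: grp=1 (7/4), tig=3 (7%4)
i=0: r=3*2+0+0=6, c=grp=1

6,1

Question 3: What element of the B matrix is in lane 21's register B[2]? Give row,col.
lane 21→21/4=5, 21 mod 4=1
i=2  r:2·1+0+8→10  c:5

10,5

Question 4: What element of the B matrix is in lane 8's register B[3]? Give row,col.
9,2

lane 8⇒8/4=2, 8 mod 4=0
i=3  r:2·0+1+8⇒9  c:2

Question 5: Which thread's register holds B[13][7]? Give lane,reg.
30,3

c: 7->gid=7  r: 13->r8=1,tid=2,i&1=1
L=7*4+2=30  i=1*2+1=3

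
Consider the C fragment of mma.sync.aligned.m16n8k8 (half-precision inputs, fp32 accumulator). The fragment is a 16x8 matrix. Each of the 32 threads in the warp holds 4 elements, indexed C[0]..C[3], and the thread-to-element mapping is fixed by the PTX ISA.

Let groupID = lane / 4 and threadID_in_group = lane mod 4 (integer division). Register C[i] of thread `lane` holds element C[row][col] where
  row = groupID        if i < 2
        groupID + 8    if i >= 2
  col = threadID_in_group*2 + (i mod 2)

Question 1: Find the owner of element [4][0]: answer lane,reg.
16,0

r:4=>grp=4,rB=0  c:0=>tig=0,lo=0
L=4*4+0=16  i=0*2+0=0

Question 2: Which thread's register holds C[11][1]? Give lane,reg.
r=11->g=3,rb=1  c=1->t=0,b0=1
L=3*4+0=12  i=1*2+1=3

12,3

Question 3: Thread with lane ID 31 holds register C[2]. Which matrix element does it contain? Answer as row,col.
15,6

lane 31=>31/4=7, 31 mod 4=3
i=2  r:7+8=>15  c:2·3+0=>6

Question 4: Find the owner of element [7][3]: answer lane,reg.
r=7->g=7,rb=0  c=3->t=1,b0=1
L=7*4+1=29  i=0*2+1=1

29,1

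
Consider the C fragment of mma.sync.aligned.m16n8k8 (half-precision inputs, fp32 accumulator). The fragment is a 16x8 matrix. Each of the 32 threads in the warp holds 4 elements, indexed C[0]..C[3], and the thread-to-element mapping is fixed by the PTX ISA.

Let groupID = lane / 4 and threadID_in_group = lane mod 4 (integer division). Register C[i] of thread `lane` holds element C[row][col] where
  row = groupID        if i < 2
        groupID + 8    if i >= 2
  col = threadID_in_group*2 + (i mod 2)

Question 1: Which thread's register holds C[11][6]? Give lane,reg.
15,2

r=11→G=3,rhi=1  c=6→T=3,p=0
L=3*4+3=15  i=1*2+0=2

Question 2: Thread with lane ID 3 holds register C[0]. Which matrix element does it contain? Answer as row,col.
0,6

3: gid=0,tid=3
[0] (0+0,3*2+0) = (0,6)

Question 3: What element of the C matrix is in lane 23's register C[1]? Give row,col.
5,7

lane 23: grp=5 (23/4), tig=3 (23%4)
i=1: r=5+0=5, c=3*2+1=7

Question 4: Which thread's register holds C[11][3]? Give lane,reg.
r: 11->gid=3,r8=1  c: 3->tid=1,i&1=1
L=3*4+1=13  i=1*2+1=3

13,3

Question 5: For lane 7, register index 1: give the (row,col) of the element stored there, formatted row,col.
1,7

lane 7: gid=1 (7/4), tid=3 (7%4)
i=1: r=1+0=1, c=3*2+1=7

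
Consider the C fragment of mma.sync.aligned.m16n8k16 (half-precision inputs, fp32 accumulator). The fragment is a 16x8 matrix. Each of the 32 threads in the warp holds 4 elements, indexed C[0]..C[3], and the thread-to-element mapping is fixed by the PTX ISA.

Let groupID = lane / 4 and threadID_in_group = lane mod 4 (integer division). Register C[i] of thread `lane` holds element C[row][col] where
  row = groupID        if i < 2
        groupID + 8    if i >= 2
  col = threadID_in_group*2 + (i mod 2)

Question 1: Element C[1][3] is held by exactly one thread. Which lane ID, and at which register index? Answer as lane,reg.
r=1->g=1,rb=0  c=3->t=1,b0=1
L=1*4+1=5  i=0*2+1=1

5,1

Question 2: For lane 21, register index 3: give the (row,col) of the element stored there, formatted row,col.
L=21⇒gr=21>>2=5, th=21&3=1
[3]⇒row 5+8=13  col 1·2+1=3

13,3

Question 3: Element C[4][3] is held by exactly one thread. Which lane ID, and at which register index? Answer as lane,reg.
17,1

r:4=>grp=4,rB=0  c:3=>tig=1,lo=1
L=4*4+1=17  i=0*2+1=1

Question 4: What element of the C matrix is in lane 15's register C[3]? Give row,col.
11,7

lane 15: G=3 (15/4), T=3 (15%4)
i=3: r=3+8=11, c=3*2+1=7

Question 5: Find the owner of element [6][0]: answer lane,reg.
24,0

r:6=>grp=6,rB=0  c:0=>tig=0,lo=0
L=6*4+0=24  i=0*2+0=0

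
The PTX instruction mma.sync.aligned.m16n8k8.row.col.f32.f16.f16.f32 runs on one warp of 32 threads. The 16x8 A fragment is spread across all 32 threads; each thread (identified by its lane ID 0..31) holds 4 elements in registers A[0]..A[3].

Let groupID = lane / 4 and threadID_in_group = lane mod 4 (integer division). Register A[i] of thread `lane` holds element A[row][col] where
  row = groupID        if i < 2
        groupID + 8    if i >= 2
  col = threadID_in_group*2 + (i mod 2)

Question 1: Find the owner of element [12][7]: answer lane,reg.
r: 12->gid=4,r8=1  c: 7->tid=3,i&1=1
L=4*4+3=19  i=1*2+1=3

19,3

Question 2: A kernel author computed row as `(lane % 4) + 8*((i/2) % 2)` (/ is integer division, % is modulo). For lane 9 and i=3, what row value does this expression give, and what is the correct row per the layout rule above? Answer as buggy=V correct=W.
buggy=9 correct=10

`(lane % 4) + 8*((i/2) % 2)`[9,3]→9
L=9→G=9>>2=2, T=9&3=1
[3]→row 2+8=10  col 1·2+1=3
row: 9 vs 10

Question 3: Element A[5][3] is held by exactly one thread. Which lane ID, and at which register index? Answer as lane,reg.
21,1

r=5→G=5,rhi=0  c=3→T=1,p=1
L=5*4+1=21  i=0*2+1=1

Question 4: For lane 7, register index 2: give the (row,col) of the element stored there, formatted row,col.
lane 7⇒7/4=1, 7 mod 4=3
i=2  r:1+8⇒9  c:2·3+0⇒6

9,6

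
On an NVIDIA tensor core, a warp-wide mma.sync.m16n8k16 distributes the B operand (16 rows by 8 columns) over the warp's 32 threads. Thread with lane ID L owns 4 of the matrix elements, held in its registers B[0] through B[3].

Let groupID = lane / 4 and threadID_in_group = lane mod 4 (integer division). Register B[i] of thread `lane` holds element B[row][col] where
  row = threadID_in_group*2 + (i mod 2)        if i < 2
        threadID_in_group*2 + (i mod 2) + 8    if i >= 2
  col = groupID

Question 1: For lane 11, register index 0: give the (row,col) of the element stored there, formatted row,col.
lane 11=>11/4=2, 11 mod 4=3
i=0  r:2·3+0+0=>6  c:2

6,2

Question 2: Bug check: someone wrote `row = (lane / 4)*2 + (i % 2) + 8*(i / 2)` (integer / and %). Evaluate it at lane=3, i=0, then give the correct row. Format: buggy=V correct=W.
`(lane / 4)*2 + (i % 2) + 8*(i / 2)`[3,0]->0
lane 3: g=0 (3/4), t=3 (3%4)
i=0: r=3*2+0+0=6, c=g=0
row: 0 vs 6

buggy=0 correct=6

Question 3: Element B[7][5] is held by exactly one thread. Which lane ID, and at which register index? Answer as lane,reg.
c=5⇒gr=5  r=7⇒Rb=0,th=3,odd=1
L=5*4+3=23  i=0*2+1=1

23,1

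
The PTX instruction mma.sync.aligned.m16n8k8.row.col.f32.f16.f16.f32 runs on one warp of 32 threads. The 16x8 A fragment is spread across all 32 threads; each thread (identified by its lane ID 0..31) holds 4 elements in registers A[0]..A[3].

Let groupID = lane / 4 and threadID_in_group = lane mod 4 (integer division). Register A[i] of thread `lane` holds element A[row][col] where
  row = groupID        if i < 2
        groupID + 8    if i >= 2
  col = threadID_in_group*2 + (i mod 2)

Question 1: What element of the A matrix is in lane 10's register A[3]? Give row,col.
lane 10→10/4=2, 10 mod 4=2
i=3  r:2+8→10  c:2·2+1→5

10,5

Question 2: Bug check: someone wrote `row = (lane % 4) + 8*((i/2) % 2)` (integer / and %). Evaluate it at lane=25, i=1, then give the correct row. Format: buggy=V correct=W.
`(lane % 4) + 8*((i/2) % 2)`[25,1]⇒1
25: gr=6,th=1
[1] (6+0,1*2+1) = (6,3)
row: 1 vs 6

buggy=1 correct=6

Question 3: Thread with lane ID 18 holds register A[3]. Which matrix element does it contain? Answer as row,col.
18: gid=4,tid=2
[3] (4+8,2*2+1) = (12,5)

12,5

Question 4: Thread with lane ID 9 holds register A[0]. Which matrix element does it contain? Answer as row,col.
2,2

lane 9: g=2 (9/4), t=1 (9%4)
i=0: r=2+0=2, c=1*2+0=2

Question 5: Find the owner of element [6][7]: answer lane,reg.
r=6⇒gr=6,Rb=0  c=7⇒th=3,odd=1
L=6*4+3=27  i=0*2+1=1

27,1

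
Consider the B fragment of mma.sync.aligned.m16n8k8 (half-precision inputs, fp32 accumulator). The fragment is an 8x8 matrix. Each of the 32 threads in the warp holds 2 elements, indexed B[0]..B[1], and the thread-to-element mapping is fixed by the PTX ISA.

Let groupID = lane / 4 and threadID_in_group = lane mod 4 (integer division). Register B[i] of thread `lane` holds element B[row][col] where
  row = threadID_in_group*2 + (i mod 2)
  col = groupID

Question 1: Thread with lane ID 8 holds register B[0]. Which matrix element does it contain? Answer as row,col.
0,2

lane 8=>8/4=2, 8 mod 4=0
i=0  r:2·0+0=>0  c:2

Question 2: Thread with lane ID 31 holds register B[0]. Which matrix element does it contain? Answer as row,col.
lane 31⇒31/4=7, 31 mod 4=3
i=0  r:2·3+0⇒6  c:7

6,7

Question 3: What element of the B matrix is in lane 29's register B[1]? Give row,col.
3,7

lane 29⇒29/4=7, 29 mod 4=1
i=1  r:2·1+1⇒3  c:7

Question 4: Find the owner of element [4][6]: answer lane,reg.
c=6⇒gr=6  r=4⇒th=2,odd=0
L=6*4+2=26  i=0=0

26,0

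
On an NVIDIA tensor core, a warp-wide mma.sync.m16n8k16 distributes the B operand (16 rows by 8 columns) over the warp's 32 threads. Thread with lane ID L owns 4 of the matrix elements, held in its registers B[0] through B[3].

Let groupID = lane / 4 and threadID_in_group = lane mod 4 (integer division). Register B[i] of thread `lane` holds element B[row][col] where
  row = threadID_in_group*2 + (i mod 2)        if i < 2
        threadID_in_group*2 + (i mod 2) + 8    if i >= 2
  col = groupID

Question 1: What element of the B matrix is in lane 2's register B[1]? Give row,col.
5,0

2: g=0,t=2
[1] (2*2+1+0,0) = (5,0)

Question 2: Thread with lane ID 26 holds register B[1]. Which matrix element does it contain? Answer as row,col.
5,6

26: G=6,T=2
[1] (2*2+1+0,6) = (5,6)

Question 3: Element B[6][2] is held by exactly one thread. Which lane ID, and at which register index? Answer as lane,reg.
c=2->g=2  r=6->rb=0,t=3,b0=0
L=2*4+3=11  i=0*2+0=0

11,0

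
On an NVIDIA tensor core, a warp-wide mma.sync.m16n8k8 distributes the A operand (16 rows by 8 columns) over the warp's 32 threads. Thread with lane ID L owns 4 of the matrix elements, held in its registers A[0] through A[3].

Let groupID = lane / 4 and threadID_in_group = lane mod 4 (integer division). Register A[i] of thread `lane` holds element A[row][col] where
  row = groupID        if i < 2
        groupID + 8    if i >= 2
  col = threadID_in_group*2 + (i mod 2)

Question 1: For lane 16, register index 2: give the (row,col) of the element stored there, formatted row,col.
lane 16->16/4=4, 16 mod 4=0
i=2  r:4+8->12  c:2·0+0->0

12,0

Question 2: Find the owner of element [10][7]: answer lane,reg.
r: 10->gid=2,r8=1  c: 7->tid=3,i&1=1
L=2*4+3=11  i=1*2+1=3

11,3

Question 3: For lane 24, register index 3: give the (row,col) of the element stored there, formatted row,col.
14,1

lane 24: G=6 (24/4), T=0 (24%4)
i=3: r=6+8=14, c=0*2+1=1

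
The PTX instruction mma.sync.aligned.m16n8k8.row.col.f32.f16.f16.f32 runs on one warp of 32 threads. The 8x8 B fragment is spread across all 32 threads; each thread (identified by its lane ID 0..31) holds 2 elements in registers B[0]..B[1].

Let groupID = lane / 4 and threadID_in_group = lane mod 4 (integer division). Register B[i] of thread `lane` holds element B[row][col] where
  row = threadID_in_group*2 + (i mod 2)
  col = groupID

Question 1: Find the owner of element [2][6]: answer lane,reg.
c=6->g=6  r=2->t=1,b0=0
L=6*4+1=25  i=0=0

25,0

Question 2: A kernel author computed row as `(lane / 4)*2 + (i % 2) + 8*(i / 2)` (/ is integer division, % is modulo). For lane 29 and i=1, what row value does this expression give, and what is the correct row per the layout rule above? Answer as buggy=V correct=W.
buggy=15 correct=3

`(lane / 4)*2 + (i % 2) + 8*(i / 2)`[29,1]→15
L=29→G=29>>2=7, T=29&3=1
[1]→row 1·2+1=3  col G=7
row: 15 vs 3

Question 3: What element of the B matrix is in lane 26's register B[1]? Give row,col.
5,6

lane 26: g=6 (26/4), t=2 (26%4)
i=1: r=2*2+1=5, c=g=6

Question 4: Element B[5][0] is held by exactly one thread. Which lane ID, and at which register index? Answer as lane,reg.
2,1

c=0->g=0  r=5->t=2,b0=1
L=0*4+2=2  i=1=1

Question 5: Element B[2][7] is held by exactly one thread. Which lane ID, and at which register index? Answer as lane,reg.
c:7=>grp=7  r:2=>tig=1,lo=0
L=7*4+1=29  i=0=0

29,0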